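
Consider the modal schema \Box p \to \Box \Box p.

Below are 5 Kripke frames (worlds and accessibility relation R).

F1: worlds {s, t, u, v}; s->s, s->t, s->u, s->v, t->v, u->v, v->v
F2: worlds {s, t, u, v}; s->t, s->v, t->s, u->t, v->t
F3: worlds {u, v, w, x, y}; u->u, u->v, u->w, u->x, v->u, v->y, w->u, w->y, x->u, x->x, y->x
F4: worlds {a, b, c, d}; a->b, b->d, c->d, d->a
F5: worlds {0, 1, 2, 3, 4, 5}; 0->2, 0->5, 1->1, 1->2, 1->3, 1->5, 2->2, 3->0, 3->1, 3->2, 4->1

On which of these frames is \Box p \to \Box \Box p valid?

Frame correspondent (Sahlqvist): \forall x \forall y \forall z (Rxy \wedge Ryz \to Rxz) — i.e. transitivity.
F1: satisfies the condition.
F2: fails — Rut and Rts but not Rus.
F3: fails — Ruv and Rvy but not Ruy.
F4: fails — Rab and Rbd but not Rad.
F5: fails — R31 and R13 but not R33.
Valid on: F1.

F1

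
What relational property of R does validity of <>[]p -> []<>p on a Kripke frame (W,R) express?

Convergence

Suppose ◇□p→□◇p is valid. Take Rxy, Rxz and set V(p)={w : Ryw}. Then □p at y so ◇□p at x, so □◇p at x, so ◇p at z, giving w with Rzw and Ryw.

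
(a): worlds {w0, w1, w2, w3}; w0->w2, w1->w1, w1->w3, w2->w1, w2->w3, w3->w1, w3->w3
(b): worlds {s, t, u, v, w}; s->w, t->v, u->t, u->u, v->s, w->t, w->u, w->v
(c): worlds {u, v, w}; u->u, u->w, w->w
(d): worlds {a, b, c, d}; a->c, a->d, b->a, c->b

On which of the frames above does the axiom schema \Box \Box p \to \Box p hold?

(c)

Frame correspondent (Sahlqvist): \forall x \forall y (Rxy \to \exists z (Rxz \wedge Rzy)) — i.e. density.
(a): fails — Rw0w2 but no z with Rw0z and Rzw2.
(b): fails — Rtv but no z with Rtz and Rzv.
(c): holds.
(d): fails — Rac but no z with Raz and Rzc.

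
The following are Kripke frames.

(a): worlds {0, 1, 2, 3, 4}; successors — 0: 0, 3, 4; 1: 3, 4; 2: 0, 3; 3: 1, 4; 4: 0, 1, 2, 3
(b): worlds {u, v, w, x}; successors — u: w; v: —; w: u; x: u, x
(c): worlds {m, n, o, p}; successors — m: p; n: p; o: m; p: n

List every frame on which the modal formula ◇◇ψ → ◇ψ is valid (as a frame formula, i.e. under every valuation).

none

This is the axiom for transitivity; its first-order frame correspondent is ∀x ∀y ∀z (Rxy ∧ Ryz → Rxz).
(a): fails — R34 and R43 but not R33.
(b): fails — Rwu and Ruw but not Rww.
(c): fails — Rom and Rmp but not Rop.
Valid on no frame.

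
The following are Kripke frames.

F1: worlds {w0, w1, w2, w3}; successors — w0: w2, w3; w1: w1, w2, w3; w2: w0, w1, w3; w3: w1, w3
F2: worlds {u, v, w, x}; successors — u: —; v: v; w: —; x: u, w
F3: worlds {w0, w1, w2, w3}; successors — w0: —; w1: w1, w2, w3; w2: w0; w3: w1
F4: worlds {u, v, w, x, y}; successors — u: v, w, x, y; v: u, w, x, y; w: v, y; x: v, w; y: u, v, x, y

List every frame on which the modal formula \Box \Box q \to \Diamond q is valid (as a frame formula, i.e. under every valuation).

The schema corresponds to a generalized confluence (Geach) condition: \forall x \exists w (x R^2 w \wedge xRw).
F1: ✓.
F2: fails — at u but no t with uR²t and uRt.
F3: fails — at w0 but no w with w0R²w and w0Rw.
F4: ✓.
Valid on: F1, F4.

F1, F4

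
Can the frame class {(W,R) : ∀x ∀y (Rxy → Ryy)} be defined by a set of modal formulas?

Yes — defined by □(□r → r)

The condition is shift-reflexivity. A defining modal formula is □(□r → r).
Suppose □(□r→r) is valid. Take Rxy and set V(r)={w : Ryw}. Then at y, □r holds; since □(□r→r) at x, □r→r at y, so r at y, i.e. Ryy.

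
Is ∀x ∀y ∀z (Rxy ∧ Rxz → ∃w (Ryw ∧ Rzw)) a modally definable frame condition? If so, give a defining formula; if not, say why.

Yes: it is convergence, defined by the .2 schema ◇□q → □◇q.

Yes — defined by ◇□q → □◇q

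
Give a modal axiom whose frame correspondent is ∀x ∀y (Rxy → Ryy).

□(□p → p)

A defining formula is □(□p → p) (the T□ axiom).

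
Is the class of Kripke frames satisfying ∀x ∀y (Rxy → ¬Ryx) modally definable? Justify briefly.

No — not modally definable

Any modally definable frame class is closed under surjective bounded morphisms.
The 4-cycle (worlds a,b,c,d with a→b→c→d→a) is asymmetric. Mapping every world to a single reflexive point • is a surjective bounded morphism, and the reflexive point is not asymmetric (R•• but asymmetry requires ¬R••).
So no modal formula (or set of formulas) defines exactly the asymmetric frames.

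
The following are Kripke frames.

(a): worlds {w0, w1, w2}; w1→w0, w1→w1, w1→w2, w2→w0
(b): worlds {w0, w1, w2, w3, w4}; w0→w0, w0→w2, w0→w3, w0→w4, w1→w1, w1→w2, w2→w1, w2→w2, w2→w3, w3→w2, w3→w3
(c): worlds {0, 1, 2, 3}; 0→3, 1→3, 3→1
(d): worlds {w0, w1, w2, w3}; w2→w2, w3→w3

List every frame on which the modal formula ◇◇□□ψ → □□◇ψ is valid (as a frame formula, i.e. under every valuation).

Frame correspondent (Sahlqvist): ∀x ∀y ∀z ((xR²y ∧ xR²z) → ∃w (yR²w ∧ zRw)) — i.e. a generalized confluence (Geach) condition.
(a): fails — w1R²w0, w1R²w0 but no w with w0R²w and w0Rw.
(b): fails — w0R²w0, w0R²w4 but no w with w0R²w and w4Rw.
(c): fails — 0R²1, 0R²1 but no w with 1R²w and 1Rw.
(d): satisfies the condition.

(d)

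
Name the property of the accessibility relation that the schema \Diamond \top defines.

◇⊤ holds at w iff w has a successor, so frame-validity of ◇⊤ is exactly seriality. Equivalently via □φ → ◇φ:
Suppose □φ→◇φ is valid. At any x set V(φ)=W. Then □φ at x, so ◇φ at x, so x has a successor.

Seriality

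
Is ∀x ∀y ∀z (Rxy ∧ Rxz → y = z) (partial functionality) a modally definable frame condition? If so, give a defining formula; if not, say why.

The condition is partial functionality. A defining modal formula is ◇q → □q.
Suppose ◇q→□q is valid. Take Rxy, Rxz and set V(q)={y}. Then ◇q at x, so □q at x, so q at z, i.e. z=y.

Yes, by ◇q → □q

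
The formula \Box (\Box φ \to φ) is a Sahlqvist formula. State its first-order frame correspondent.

shift-reflexivity: \forall x \forall y (Rxy \to Ryy)

Suppose □(□φ→φ) is valid. Take Rxy and set V(φ)={w : Ryw}. Then at y, □φ holds; since □(□φ→φ) at x, □φ→φ at y, so φ at y, i.e. Ryy.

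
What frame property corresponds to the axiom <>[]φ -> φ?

symmetry: forall x forall y (Rxy -> Ryx)

This is frame-equivalent to φ → □◇φ (substitute ¬φ for φ and contrapose).
Suppose φ→□◇φ is valid. Take Rxy and set V(φ)={x}. Then φ at x, so □◇φ at x, so ◇φ at y, so some z with Ryz has φ; z=x, i.e. Ryx.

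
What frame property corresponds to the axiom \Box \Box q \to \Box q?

Suppose □□q→□q is valid. Take Rxy and set V(q)={w : xR²w}. Then □□q at x, so □q at x, so q at y, i.e. ∃z(Rxz∧Rzy).

density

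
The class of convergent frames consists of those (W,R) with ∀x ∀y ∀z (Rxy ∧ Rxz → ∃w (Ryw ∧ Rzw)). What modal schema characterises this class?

The condition is convergence. The .2 schema ◇□q → □◇q defines it.
Suppose ◇□q→□◇q is valid. Take Rxy, Rxz and set V(q)={w : Ryw}. Then □q at y so ◇□q at x, so □◇q at x, so ◇q at z, giving w with Rzw and Ryw.

◇□q → □◇q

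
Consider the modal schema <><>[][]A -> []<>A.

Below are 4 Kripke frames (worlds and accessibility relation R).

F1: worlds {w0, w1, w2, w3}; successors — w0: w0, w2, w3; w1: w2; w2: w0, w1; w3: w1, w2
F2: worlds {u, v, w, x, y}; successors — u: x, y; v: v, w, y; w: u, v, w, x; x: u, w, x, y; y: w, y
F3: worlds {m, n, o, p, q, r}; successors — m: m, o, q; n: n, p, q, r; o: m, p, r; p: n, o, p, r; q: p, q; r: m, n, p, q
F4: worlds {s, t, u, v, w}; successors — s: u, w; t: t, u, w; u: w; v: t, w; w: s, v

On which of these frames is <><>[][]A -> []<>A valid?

Frame correspondent (Sahlqvist): forall x forall y forall z ((x R^2 y & xRz) -> exists w (y R^2 w & zRw)) — i.e. a generalized confluence (Geach) condition.
F1: fails — w3R²w1, w3Rw1 but no w with w1R²w and w1Rw.
F2: condition met.
F3: condition met.
F4: fails — sR²w, sRw but no w* with wR²w* and wRw*.
Valid on: F2, F3.

F2, F3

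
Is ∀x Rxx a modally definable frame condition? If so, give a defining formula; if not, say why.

The condition is reflexivity. A defining modal formula is □p → p.
Suppose □p→p is valid. At any x set V(p)={w : Rxw}. Then □p holds at x, so p holds at x, i.e. Rxx.

Yes, by □p → p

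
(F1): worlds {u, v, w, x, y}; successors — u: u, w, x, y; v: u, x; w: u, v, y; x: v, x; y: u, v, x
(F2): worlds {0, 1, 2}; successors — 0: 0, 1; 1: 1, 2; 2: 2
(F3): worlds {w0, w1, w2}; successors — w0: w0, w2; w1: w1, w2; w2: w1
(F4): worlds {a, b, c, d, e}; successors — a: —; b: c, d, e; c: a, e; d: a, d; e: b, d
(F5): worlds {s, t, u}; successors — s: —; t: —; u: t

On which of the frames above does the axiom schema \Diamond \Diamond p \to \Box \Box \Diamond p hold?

(F5)

The schema corresponds to a generalized confluence (Geach) condition: \forall x \forall y \forall z ((x R^2 y \wedge x R^2 z) \to \exists w (y = w \wedge zRw)).
(F1): fails — uR²u, uR²x but no t with u=t and xRt.
(F2): fails — 0R²0, 0R²1 but no w with 0=w and 1Rw.
(F3): fails — w0R²w0, w0R²w1 but no w with w0=w and w1Rw.
(F4): fails — bR²a, bR²a but no w with a=w and aRw.
(F5): satisfies the condition.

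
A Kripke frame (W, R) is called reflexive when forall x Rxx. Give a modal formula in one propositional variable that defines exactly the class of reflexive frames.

□s → s

This is reflexivity; the standard corresponding axiom is T: □s → s.
Suppose □s→s is valid. At any x set V(s)={w : Rxw}. Then □s holds at x, so s holds at x, i.e. Rxx.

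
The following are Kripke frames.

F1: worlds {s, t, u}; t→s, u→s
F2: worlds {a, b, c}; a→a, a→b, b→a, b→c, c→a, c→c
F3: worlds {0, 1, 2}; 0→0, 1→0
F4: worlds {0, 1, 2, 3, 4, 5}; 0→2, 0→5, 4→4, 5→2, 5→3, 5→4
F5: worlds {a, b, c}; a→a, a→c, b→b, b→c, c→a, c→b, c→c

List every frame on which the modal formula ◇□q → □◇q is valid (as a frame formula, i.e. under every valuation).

This is the axiom for convergence; its first-order frame correspondent is ∀x ∀y ∀z (Rxy ∧ Rxz → ∃w (Ryw ∧ Rzw)).
F1: fails — Rts and Rts but s and s have no common successor.
F2: ✓.
F3: ✓.
F4: fails — R02 and R02 but 2 and 2 have no common successor.
F5: ✓.
Valid on: F2, F3, F5.

F2, F3, F5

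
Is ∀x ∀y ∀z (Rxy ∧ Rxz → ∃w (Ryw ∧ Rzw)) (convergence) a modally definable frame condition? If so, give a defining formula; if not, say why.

This is a Sahlqvist condition; the .2 axiom ◇□q → □◇q defines it.
Suppose ◇□q→□◇q is valid. Take Rxy, Rxz and set V(q)={w : Ryw}. Then □q at y so ◇□q at x, so □◇q at x, so ◇q at z, giving w with Rzw and Ryw.

Definable; ◇□q → □◇q defines it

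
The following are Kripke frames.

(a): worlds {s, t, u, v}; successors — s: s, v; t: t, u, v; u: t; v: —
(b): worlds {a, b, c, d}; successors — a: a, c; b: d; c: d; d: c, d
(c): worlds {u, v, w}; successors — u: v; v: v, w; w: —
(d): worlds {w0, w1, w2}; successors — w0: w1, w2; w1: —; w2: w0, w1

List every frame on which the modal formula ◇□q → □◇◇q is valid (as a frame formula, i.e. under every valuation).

(b)

Frame correspondent (Sahlqvist): ∀x ∀y ∀z ((xRy ∧ xRz) → ∃w (yRw ∧ zR²w)) — i.e. a generalized confluence (Geach) condition.
(a): fails — sRs, sRv but no w with sRw and vR²w.
(b): ✓.
(c): fails — vRv, vRw but no t with vRt and wR²t.
(d): fails — w0Rw1, w0Rw1 but no w with w1Rw and w1R²w.
Valid on: (b).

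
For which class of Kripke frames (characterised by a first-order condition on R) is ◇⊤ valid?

This is a form of the D axiom.
It corresponds to seriality: ∀x ∃y Rxy.

seriality: ∀x ∃y Rxy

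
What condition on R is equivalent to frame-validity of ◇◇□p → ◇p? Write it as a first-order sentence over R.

∀x ∀y (xR²y → ∃w (yRw ∧ xRw))

This is a Sahlqvist (Geach-type) schema ◇^2□^1p → □^0◇^1p.
Minimal-valuation argument: fix x; take any y with xR^2y and any z with xR^0z. Set V(p) to the set of worlds R-reachable from y in exactly 1 step. Then □^1p holds at y, so the antecedent holds at x; validity forces ◇^1p at z, giving a w with zR^1w and yR^1w.
First-order correspondent: ∀x ∀y (xR²y → ∃w (yRw ∧ xRw)).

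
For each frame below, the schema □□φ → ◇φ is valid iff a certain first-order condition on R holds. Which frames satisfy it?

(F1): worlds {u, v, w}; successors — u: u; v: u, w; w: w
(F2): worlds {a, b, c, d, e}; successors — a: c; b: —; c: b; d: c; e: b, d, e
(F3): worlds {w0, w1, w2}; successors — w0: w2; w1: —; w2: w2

The schema corresponds to a generalized confluence (Geach) condition: ∀x ∃w (xR²w ∧ xRw).
(F1): condition met.
(F2): fails — at a but no w with aR²w and aRw.
(F3): fails — at w1 but no w with w1R²w and w1Rw.
Valid on: (F1).

(F1)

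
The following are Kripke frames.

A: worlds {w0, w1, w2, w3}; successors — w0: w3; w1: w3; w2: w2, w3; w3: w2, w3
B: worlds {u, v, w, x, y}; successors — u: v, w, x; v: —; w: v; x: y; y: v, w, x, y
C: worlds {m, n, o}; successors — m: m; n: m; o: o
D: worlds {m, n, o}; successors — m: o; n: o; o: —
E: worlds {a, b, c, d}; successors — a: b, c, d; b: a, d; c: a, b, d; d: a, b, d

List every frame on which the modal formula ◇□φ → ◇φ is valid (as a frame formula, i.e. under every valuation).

Frame correspondent (Sahlqvist): ∀x ∀y (xRy → ∃w (yRw ∧ xRw)) — i.e. a generalized confluence (Geach) condition.
A: ✓.
B: fails — uRv but no t with vRt and uRt.
C: ✓.
D: fails — mRo but no w with oRw and mRw.
E: ✓.

A, C, E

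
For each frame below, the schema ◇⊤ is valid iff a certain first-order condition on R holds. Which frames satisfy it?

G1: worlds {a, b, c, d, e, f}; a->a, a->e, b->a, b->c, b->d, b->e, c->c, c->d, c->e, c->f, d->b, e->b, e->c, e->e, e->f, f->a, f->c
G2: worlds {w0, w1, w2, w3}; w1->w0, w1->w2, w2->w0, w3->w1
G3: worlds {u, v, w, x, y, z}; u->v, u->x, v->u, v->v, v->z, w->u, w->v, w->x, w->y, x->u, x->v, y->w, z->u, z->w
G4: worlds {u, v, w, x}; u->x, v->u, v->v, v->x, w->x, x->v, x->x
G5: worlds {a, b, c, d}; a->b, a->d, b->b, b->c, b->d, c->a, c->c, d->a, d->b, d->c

G1, G3, G4, G5

This is the axiom for seriality; its first-order frame correspondent is ∀x ∃y Rxy.
G1: satisfies the condition.
G2: fails — world w0 has no successor.
G3: satisfies the condition.
G4: satisfies the condition.
G5: satisfies the condition.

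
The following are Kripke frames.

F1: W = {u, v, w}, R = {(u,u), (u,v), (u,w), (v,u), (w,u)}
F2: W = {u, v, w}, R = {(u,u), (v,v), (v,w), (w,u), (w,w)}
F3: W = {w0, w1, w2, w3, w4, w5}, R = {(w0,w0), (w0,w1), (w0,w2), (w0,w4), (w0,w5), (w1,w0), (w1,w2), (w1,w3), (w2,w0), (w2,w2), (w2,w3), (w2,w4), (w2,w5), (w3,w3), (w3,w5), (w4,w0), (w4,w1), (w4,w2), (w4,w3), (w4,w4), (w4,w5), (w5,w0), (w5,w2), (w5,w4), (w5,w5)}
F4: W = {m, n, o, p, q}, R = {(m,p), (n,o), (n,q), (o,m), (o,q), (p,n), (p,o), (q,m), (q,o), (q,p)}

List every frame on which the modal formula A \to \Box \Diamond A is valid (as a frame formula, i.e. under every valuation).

F1

Frame correspondent (Sahlqvist): \forall x \forall y (Rxy \to Ryx) — i.e. symmetry.
F1: ✓.
F2: fails — Rwu but not Ruw.
F3: fails — Rw1w3 but not Rw3w1.
F4: fails — Rom but not Rmo.
Valid on: F1.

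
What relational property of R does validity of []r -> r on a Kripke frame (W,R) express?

reflexivity

This is the T axiom.
It corresponds to reflexivity: forall x Rxx.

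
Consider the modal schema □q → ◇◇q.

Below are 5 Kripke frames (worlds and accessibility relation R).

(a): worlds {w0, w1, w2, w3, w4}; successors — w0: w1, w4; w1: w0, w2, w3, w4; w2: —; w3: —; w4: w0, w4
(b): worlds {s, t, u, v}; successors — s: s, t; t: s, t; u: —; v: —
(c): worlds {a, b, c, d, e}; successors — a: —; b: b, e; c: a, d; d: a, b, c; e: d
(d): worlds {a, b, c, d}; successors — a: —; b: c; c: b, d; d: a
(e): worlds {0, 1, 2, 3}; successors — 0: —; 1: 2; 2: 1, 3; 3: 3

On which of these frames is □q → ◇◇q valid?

The schema corresponds to a generalized confluence (Geach) condition: ∀x ∃w (xRw ∧ xR²w).
(a): fails — at w2 but no w with w2Rw and w2R²w.
(b): fails — at u but no w with uRw and uR²w.
(c): fails — at a but no w with aRw and aR²w.
(d): fails — at a but no w with aRw and aR²w.
(e): fails — at 0 but no w with 0Rw and 0R²w.

none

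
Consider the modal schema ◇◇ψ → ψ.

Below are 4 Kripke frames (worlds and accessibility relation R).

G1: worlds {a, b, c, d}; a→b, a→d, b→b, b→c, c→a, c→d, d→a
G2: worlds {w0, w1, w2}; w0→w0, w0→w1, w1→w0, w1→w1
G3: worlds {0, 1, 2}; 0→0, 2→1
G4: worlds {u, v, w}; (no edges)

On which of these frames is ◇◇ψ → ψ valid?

The schema corresponds to a generalized confluence (Geach) condition: ∀x ∀y (xR²y → ∃w (y = w ∧ x = w)).
G1: fails — aR²b but b ≠ a.
G2: fails — w0R²w1 but w1 ≠ w0.
G3: condition met.
G4: condition met.
Valid on: G3, G4.

G3, G4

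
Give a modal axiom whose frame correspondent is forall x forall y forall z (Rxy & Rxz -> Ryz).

◇q → □◇q

A defining formula is ◇q → □◇q (the 5 axiom).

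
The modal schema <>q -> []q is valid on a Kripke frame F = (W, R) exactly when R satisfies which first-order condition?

Suppose ◇q→□q is valid. Take Rxy, Rxz and set V(q)={y}. Then ◇q at x, so □q at x, so q at z, i.e. z=y.
Conversely, on a frame with partial functionality the schema holds at every world under every valuation.
So the correspondent is partial functionality.

Partial functionality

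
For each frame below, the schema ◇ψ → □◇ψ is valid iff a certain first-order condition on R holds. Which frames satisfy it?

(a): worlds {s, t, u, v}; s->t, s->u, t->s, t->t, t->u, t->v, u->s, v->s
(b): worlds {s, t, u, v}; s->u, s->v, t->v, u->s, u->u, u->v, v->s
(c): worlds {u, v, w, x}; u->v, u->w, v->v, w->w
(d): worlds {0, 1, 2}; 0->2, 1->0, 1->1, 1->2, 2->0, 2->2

Frame correspondent (Sahlqvist): ∀x ∀y ∀z (Rxy ∧ Rxz → Ryz) — i.e. the Euclidean property.
(a): fails — Rsu and Rsu but not Ruu.
(b): fails — Rsv and Rsv but not Rvv.
(c): fails — Ruv and Ruw but not Rvw.
(d): fails — R10 and R10 but not R00.
Valid on no frame.

none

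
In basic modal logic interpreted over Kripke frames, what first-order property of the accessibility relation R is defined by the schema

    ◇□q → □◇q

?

Suppose ◇□q→□◇q is valid. Take Rxy, Rxz and set V(q)={w : Ryw}. Then □q at y so ◇□q at x, so □◇q at x, so ◇q at z, giving w with Rzw and Ryw.
The converse is a direct semantic check.
So the correspondent is convergence.

Convergence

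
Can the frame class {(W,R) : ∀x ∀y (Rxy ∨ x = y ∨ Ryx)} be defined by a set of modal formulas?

No — not modally definable

Any modally definable frame class is closed under disjoint unions.
Take 4 disjoint single-world reflexive frames: each is trivially connected, but their disjoint union has 4 worlds with no edge between distinct components, so it is not connected.
So the class is not modally definable.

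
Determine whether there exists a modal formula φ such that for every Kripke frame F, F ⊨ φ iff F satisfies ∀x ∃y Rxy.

Yes, by □r → ◇r

The condition is seriality. A defining modal formula is □r → ◇r.
Suppose □r→◇r is valid. At any x set V(r)=W. Then □r at x, so ◇r at x, so x has a successor.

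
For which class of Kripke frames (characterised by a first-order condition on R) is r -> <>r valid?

reflexivity: forall x Rxx

Replacing r by ¬r and contraposing gives the equivalent schema □r → r.
Suppose □r→r is valid. At any x set V(r)={w : Rxw}. Then □r holds at x, so r holds at x, i.e. Rxx.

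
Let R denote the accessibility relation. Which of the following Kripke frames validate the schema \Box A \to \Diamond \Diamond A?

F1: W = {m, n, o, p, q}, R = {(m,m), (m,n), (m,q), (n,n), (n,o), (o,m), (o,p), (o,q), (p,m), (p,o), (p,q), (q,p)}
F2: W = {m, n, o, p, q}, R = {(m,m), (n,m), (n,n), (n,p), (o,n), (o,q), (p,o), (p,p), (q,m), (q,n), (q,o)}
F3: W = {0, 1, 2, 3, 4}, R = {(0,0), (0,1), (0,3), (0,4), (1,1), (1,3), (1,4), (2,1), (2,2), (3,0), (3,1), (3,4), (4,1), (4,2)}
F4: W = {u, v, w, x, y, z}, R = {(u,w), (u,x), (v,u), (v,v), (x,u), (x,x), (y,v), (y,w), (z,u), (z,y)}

F2, F3

This is the axiom for a generalized confluence (Geach) condition; its first-order frame correspondent is \forall x \exists w (xRw \wedge x R^2 w).
F1: fails — at q but no w with qRw and qR²w.
F2: holds.
F3: holds.
F4: fails — at w but no t with wRt and wR²t.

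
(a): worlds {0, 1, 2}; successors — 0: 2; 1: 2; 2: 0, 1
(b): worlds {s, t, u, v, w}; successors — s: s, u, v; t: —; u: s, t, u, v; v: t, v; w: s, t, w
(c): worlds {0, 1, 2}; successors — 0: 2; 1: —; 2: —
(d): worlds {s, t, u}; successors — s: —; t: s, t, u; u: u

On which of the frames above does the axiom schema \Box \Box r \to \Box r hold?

(b), (d)

This is the axiom for density; its first-order frame correspondent is \forall x \forall y (Rxy \to \exists z (Rxz \wedge Rzy)).
(a): fails — R12 but no z with R1z and Rz2.
(b): condition met.
(c): fails — R02 but no z with R0z and Rz2.
(d): condition met.
Valid on: (b), (d).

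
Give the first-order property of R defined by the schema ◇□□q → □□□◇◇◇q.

This is a Sahlqvist (Geach-type) schema ◇^1□^2q → □^3◇^3q.
Minimal-valuation argument: fix x; take any y with xR^1y and any z with xR^3z. Set V(q) to the set of worlds R-reachable from y in exactly 2 steps. Then □^2q holds at y, so the antecedent holds at x; validity forces ◇^3q at z, giving a w with zR^3w and yR^2w.
First-order correspondent: ∀x ∀y ∀z ((xRy ∧ xR³z) → ∃w (yR²w ∧ zR³w)).

∀x ∀y ∀z ((xRy ∧ xR³z) → ∃w (yR²w ∧ zR³w))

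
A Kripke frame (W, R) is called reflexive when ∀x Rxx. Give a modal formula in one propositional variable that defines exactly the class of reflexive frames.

□r → r

A defining formula is □r → r (the T axiom).
Suppose □r→r is valid. At any x set V(r)={w : Rxw}. Then □r holds at x, so r holds at x, i.e. Rxx.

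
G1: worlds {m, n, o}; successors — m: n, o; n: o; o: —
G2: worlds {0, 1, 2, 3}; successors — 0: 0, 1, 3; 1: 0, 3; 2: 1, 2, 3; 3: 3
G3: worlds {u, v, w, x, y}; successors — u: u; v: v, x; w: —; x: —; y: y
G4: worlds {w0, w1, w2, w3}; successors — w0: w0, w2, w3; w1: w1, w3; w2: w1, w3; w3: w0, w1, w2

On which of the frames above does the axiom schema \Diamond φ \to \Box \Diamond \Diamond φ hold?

G4

This is the axiom for a generalized confluence (Geach) condition; its first-order frame correspondent is \forall x \forall y \forall z ((xRy \wedge xRz) \to \exists w (y = w \wedge z R^2 w)).
G1: fails — mRn, mRn but no w with n=w and nR²w.
G2: fails — 0R0, 0R3 but no w with 0=w and 3R²w.
G3: fails — vRv, vRx but no t with v=t and xR²t.
G4: satisfies the condition.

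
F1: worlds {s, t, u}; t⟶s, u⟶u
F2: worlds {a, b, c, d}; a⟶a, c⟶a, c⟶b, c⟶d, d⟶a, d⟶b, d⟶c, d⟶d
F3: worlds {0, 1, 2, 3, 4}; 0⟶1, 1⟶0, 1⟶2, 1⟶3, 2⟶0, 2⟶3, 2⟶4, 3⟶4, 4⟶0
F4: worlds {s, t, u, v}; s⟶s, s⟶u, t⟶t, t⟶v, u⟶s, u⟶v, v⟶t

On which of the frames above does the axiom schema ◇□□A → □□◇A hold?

F1

This is the axiom for a generalized confluence (Geach) condition; its first-order frame correspondent is ∀x ∀y ∀z ((xRy ∧ xR²z) → ∃w (yR²w ∧ zRw)).
F1: condition met.
F2: fails — cRa, cR²b but no w with aR²w and bRw.
F3: fails — 1R0, 1R²0 but no w with 0R²w and 0Rw.
F4: fails — sRs, sR²v but no w with sR²w and vRw.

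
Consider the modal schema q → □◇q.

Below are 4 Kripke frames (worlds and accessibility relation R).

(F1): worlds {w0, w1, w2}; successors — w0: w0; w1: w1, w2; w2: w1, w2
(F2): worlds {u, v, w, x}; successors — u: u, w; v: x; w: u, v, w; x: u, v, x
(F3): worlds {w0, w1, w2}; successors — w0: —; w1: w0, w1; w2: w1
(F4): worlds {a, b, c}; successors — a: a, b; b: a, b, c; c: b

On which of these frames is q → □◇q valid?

This is the axiom for symmetry; its first-order frame correspondent is ∀x ∀y (Rxy → Ryx).
(F1): satisfies the condition.
(F2): fails — Rxu but not Rux.
(F3): fails — Rw1w0 but not Rw0w1.
(F4): satisfies the condition.

(F1), (F4)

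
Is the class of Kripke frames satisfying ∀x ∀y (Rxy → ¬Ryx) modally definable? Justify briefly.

Any modally definable frame class is closed under surjective bounded morphisms.
The 4-cycle (worlds a,b,c,d with a→b→c→d→a) is asymmetric. Mapping every world to a single reflexive point • is a surjective bounded morphism, and the reflexive point is not asymmetric (R•• but asymmetry requires ¬R••).
So the class is not modally definable.

No — not modally definable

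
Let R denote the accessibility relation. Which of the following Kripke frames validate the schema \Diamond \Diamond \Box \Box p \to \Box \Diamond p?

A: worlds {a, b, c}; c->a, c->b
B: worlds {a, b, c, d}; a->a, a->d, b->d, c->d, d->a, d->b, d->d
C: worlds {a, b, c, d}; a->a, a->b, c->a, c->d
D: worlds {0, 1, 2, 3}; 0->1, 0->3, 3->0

The schema corresponds to a generalized confluence (Geach) condition: \forall x \forall y \forall z ((x R^2 y \wedge xRz) \to \exists w (y R^2 w \wedge zRw)).
A: ✓.
B: ✓.
C: fails — aR²a, aRb but no w with aR²w and bRw.
D: fails — 0R²0, 0R1 but no w with 0R²w and 1Rw.

A, B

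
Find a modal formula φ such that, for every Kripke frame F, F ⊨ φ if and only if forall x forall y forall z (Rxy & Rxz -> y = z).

◇s → □s

A defining formula is ◇s → □s (the CD axiom).
Suppose ◇s→□s is valid. Take Rxy, Rxz and set V(s)={y}. Then ◇s at x, so □s at x, so s at z, i.e. z=y.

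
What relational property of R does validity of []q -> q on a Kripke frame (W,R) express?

reflexivity

This schema is the T axiom.
Its frame correspondent is reflexivity — forall x Rxx.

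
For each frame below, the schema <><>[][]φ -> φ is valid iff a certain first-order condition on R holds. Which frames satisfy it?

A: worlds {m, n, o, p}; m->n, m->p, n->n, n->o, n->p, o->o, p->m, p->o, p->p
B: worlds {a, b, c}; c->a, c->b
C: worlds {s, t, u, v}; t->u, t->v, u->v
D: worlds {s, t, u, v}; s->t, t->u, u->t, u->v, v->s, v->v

B

This is the axiom for a generalized confluence (Geach) condition; its first-order frame correspondent is forall x forall y (x R^2 y -> exists w (y R^2 w & x = w)).
A: fails — mR²o but no w with oR²w and m=w.
B: condition met.
C: fails — tR²v but no w with vR²w and t=w.
D: fails — uR²v but no w with vR²w and u=w.
Valid on: B.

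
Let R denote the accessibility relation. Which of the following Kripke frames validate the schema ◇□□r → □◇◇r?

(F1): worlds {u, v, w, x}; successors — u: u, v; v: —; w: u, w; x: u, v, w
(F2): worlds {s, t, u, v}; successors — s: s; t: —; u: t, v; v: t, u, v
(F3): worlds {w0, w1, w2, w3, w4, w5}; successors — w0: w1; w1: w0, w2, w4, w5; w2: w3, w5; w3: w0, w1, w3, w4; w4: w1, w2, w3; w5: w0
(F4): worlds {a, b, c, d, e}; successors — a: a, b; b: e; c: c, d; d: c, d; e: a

Frame correspondent (Sahlqvist): ∀x ∀y ∀z ((xRy ∧ xRz) → ∃w (yR²w ∧ zR²w)) — i.e. a generalized confluence (Geach) condition.
(F1): fails — uRu, uRv but no t with uR²t and vR²t.
(F2): fails — uRt, uRt but no w with tR²w and tR²w.
(F3): fails — w1Rw0, w1Rw5 but no w with w0R²w and w5R²w.
(F4): satisfies the condition.

(F4)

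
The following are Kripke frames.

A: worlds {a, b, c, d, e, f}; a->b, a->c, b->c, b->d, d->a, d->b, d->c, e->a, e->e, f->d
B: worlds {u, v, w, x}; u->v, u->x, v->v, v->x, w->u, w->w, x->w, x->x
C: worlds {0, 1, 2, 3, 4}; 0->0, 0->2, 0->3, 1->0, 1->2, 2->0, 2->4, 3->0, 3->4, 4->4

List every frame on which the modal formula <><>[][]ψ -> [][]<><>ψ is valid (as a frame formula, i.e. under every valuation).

The schema corresponds to a generalized confluence (Geach) condition: forall x forall y forall z ((x R^2 y & x R^2 z) -> exists w (y R^2 w & z R^2 w)).
A: fails — aR²c, aR²c but no w with cR²w and cR²w.
B: ✓.
C: ✓.
Valid on: B, C.

B, C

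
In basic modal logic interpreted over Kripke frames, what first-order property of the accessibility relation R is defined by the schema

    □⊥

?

This is the Ver axiom.
It corresponds to emptiness of R: ∀x ∀y ¬Rxy.

emptiness of R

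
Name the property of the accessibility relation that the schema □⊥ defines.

This schema is the Ver axiom.
It corresponds to emptiness of R: ∀x ∀y ¬Rxy.

Emptiness of R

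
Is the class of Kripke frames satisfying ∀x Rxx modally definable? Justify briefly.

This is a Sahlqvist condition; the T axiom □p → p defines it.

Definable; □p → p defines it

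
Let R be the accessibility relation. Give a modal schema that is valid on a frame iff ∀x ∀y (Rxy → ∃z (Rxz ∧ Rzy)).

This is density; the standard corresponding axiom is C4: □□r → □r.
Suppose □□r→□r is valid. Take Rxy and set V(r)={w : xR²w}. Then □□r at x, so □r at x, so r at y, i.e. ∃z(Rxz∧Rzy).

□□r → □r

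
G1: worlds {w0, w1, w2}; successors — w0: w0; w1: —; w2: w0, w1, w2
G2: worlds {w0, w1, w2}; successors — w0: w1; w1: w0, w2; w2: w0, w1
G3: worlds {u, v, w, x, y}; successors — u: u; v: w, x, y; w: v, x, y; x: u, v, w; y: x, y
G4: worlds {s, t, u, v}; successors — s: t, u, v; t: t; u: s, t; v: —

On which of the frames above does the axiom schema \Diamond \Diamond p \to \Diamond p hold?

Frame correspondent (Sahlqvist): \forall x \forall y \forall z (Rxy \wedge Ryz \to Rxz) — i.e. transitivity.
G1: ✓.
G2: fails — Rw1w2 and Rw2w1 but not Rw1w1.
G3: fails — Rxw and Rwx but not Rxx.
G4: fails — Rus and Rsv but not Ruv.
Valid on: G1.

G1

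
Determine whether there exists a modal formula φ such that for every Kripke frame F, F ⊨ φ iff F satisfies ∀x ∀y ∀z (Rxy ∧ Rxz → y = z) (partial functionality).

Yes, by ◇p → □p

Yes: it is partial functionality, defined by the CD schema ◇p → □p.
Suppose ◇p→□p is valid. Take Rxy, Rxz and set V(p)={y}. Then ◇p at x, so □p at x, so p at z, i.e. z=y.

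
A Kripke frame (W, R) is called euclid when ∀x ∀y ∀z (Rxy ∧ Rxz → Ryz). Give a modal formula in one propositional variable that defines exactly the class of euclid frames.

◇q → □◇q

A defining formula is ◇q → □◇q (the 5 axiom).
Suppose ◇q→□◇q is valid. Take Rxy, Rxz and set V(q)={y}. Then ◇q at x, so □◇q at x, so ◇q at z, so some w with Rzw has q; w=y, i.e. Rzy. By symmetry of the argument, Ryz.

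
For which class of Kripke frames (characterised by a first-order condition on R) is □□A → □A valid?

This is the C4 axiom.
Its frame correspondent is density — ∀x ∀y (Rxy → ∃z (Rxz ∧ Rzy)).

Density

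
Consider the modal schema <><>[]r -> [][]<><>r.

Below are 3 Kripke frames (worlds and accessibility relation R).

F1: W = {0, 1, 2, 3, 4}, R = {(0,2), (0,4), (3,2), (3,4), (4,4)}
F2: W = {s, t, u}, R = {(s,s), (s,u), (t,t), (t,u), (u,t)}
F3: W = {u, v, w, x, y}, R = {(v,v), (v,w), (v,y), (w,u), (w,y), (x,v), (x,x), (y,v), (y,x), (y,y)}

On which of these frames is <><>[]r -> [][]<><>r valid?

This is the axiom for a generalized confluence (Geach) condition; its first-order frame correspondent is forall x forall y forall z ((x R^2 y & x R^2 z) -> exists w (yRw & z R^2 w)).
F1: satisfies the condition.
F2: satisfies the condition.
F3: fails — vR²u, vR²u but no t with uRt and uR²t.
Valid on: F1, F2.

F1, F2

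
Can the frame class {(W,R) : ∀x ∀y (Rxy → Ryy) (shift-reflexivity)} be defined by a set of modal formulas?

Definable; □(□r → r) defines it

Yes: it is shift-reflexivity, defined by the T□ schema □(□r → r).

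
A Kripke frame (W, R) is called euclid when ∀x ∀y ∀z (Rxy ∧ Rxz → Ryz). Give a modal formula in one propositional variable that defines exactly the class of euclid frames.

This is the Euclidean property; the standard corresponding axiom is 5: ◇r → □◇r.
Suppose ◇r→□◇r is valid. Take Rxy, Rxz and set V(r)={y}. Then ◇r at x, so □◇r at x, so ◇r at z, so some w with Rzw has r; w=y, i.e. Rzy. By symmetry of the argument, Ryz.

◇r → □◇r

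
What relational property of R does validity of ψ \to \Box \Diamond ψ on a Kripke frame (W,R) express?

symmetry: \forall x \forall y (Rxy \to Ryx)

Suppose ψ→□◇ψ is valid. Take Rxy and set V(ψ)={x}. Then ψ at x, so □◇ψ at x, so ◇ψ at y, so some z with Ryz has ψ; z=x, i.e. Ryx.
The converse is a direct semantic check.
Frame condition: \forall x \forall y (Rxy \to Ryx).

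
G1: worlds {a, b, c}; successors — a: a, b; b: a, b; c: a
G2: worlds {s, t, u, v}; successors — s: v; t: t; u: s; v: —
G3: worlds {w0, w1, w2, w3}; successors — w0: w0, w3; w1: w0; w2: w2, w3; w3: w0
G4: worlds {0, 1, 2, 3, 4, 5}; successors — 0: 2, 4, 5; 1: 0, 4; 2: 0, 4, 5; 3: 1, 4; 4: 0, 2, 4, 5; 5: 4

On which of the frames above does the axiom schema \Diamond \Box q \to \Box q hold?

This is the axiom for the Euclidean property; its first-order frame correspondent is \forall x \forall y \forall z (Rxy \wedge Rxz \to Ryz).
G1: satisfies the condition.
G2: fails — Rsv and Rsv but not Rvv.
G3: fails — Rw0w3 and Rw0w3 but not Rw3w3.
G4: fails — R02 and R02 but not R22.
Valid on: G1.

G1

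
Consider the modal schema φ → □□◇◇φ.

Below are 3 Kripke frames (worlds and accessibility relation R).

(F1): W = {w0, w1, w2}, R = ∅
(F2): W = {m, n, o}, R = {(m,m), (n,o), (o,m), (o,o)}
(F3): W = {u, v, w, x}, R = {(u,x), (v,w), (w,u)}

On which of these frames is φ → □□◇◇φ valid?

(F1)

The schema corresponds to a generalized confluence (Geach) condition: ∀x ∀z (xR²z → ∃w (x = w ∧ zR²w)).
(F1): ✓.
(F2): fails — nR²m but no w with n=w and mR²w.
(F3): fails — vR²u but no t with v=t and uR²t.
Valid on: (F1).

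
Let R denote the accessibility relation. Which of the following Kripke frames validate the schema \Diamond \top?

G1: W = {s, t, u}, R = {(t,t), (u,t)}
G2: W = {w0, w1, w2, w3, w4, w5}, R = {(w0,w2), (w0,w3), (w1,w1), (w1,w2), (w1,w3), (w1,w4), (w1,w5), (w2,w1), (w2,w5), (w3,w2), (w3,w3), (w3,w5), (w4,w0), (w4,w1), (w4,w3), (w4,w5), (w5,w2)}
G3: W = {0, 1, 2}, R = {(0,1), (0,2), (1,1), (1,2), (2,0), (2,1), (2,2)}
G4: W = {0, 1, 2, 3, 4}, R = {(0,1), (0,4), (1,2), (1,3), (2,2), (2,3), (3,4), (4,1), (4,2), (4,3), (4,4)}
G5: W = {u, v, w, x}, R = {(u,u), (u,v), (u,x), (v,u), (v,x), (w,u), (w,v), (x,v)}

G2, G3, G4, G5

Frame correspondent (Sahlqvist): \forall x \exists y Rxy — i.e. seriality.
G1: fails — world s has no successor.
G2: holds.
G3: holds.
G4: holds.
G5: holds.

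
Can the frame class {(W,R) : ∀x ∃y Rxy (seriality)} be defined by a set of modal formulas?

Yes: it is seriality, defined by the D schema □p → ◇p.
Suppose □p→◇p is valid. At any x set V(p)=W. Then □p at x, so ◇p at x, so x has a successor.

Definable; □p → ◇p defines it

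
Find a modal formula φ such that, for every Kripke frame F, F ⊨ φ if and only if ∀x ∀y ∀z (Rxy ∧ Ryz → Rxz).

□s → □□s

The condition is transitivity. The 4 schema □s → □□s defines it.
Suppose □s→□□s is valid. Take Rxy, Ryz and set V(s)={w : Rxw}. Then □s at x, so □□s at x, so □s at y, so s at z, i.e. Rxz.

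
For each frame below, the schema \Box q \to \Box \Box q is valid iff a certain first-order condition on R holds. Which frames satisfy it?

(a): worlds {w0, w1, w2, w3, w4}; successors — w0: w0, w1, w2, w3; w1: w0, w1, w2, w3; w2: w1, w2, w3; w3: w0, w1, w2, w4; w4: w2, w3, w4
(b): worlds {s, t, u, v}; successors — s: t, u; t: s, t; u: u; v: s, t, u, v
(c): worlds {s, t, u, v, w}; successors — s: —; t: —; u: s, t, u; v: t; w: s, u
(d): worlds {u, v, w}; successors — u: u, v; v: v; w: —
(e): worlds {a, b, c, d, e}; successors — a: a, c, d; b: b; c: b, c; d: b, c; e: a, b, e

The schema corresponds to transitivity: \forall x \forall y \forall z (Rxy \wedge Ryz \to Rxz).
(a): fails — Rw3w1 and Rw1w3 but not Rw3w3.
(b): fails — Rts and Rsu but not Rtu.
(c): fails — Rwu and Rut but not Rwt.
(d): satisfies the condition.
(e): fails — Rea and Rac but not Rec.

(d)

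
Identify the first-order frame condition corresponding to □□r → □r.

Density

This schema is the C4 axiom.
Its frame correspondent is density — ∀x ∀y (Rxy → ∃z (Rxz ∧ Rzy)).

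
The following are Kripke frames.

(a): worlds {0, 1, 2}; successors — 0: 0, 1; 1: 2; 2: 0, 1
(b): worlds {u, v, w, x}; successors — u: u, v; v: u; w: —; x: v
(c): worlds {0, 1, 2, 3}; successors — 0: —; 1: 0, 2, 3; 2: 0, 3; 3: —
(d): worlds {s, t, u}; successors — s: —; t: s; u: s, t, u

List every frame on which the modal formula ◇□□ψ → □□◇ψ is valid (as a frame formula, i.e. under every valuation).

This is the axiom for a generalized confluence (Geach) condition; its first-order frame correspondent is ∀x ∀y ∀z ((xRy ∧ xR²z) → ∃w (yR²w ∧ zRw)).
(a): fails — 0R1, 0R²1 but no w with 1R²w and 1Rw.
(b): holds.
(c): fails — 1R0, 1R²0 but no w with 0R²w and 0Rw.
(d): fails — uRs, uR²s but no w with sR²w and sRw.
Valid on: (b).

(b)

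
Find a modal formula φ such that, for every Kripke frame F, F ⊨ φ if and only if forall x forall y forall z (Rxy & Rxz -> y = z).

A defining formula is ◇p → □p (the CD axiom).

◇p → □p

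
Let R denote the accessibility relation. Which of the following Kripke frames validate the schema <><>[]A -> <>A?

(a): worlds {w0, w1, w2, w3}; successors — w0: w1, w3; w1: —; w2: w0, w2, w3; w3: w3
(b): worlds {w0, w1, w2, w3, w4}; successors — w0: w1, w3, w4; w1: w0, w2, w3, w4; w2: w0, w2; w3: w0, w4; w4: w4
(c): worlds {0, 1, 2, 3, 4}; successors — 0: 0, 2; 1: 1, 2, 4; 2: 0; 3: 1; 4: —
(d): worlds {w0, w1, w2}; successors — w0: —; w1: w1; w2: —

Frame correspondent (Sahlqvist): forall x forall y (x R^2 y -> exists w (yRw & xRw)) — i.e. a generalized confluence (Geach) condition.
(a): fails — w2R²w1 but no w with w1Rw and w2Rw.
(b): fails — w0R²w2 but no w with w2Rw and w0Rw.
(c): fails — 1R²2 but no w with 2Rw and 1Rw.
(d): holds.
Valid on: (d).

(d)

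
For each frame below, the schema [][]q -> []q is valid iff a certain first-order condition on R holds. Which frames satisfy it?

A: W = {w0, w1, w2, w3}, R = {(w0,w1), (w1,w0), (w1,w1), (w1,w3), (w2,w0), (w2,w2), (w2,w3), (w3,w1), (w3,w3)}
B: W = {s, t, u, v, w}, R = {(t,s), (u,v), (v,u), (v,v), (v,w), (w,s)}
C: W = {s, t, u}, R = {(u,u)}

The schema corresponds to density: forall x forall y (Rxy -> exists z (Rxz & Rzy)).
A: holds.
B: fails — Rts but no z with Rtz and Rzs.
C: holds.
Valid on: A, C.

A, C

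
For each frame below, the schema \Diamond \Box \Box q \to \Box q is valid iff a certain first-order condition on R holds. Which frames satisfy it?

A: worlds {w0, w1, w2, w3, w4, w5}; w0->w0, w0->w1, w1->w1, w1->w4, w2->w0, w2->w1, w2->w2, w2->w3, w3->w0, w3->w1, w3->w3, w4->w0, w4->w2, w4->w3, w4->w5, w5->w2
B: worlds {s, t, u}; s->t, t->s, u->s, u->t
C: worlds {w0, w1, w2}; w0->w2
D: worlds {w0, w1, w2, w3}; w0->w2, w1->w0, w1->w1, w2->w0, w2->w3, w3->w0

This is the axiom for a generalized confluence (Geach) condition; its first-order frame correspondent is \forall x \forall y \forall z ((xRy \wedge xRz) \to \exists w (y R^2 w \wedge z = w)).
A: fails — w1Rw4, w1Rw4 but no w with w4R²w and w4=w.
B: fails — uRs, uRt but no w with sR²w and t=w.
C: fails — w0Rw2, w0Rw2 but no w with w2R²w and w2=w.
D: fails — w1Rw0, w1Rw1 but no w with w0R²w and w1=w.
Valid on no frame.

none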